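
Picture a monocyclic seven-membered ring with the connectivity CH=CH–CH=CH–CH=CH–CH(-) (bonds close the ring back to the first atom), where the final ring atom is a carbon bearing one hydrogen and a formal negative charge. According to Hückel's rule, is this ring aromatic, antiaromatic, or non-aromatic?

Antiaromatic

All ring atoms are sp² and supply a p orbital to the ring (every atom in a ring double bond is sp² and brings one electron to the p orbital; the carbanion's lone pair occupies the p orbital); the conjugation is uninterrupted.
Counting π electrons: 3 × 2 = 6 from the double-bond units + 2 from the CH(-) atom = 8.
A 4n π count (8, n = 2) in a planar conjugated ring means antiaromatic.
This is the cycloheptatrienyl anion.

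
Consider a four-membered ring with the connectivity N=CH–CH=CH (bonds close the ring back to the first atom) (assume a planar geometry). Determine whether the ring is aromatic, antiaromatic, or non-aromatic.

Antiaromatic

The p orbitals form a continuous loop: every atom in a ring double bond is sp² and brings one electron to the p orbital; each sp² =N– keeps its lone pair in-plane and puts one electron into the π system. The ring is fully conjugated.
Tallying contributions gives 2 × 2 = 4 from the 2 double-bond units.
A 4n π count (4, n = 1) in a planar conjugated ring means antiaromatic.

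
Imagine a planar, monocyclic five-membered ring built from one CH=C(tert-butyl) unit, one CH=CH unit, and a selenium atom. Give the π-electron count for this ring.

All ring atoms are sp² and supply a p orbital to the ring (each doubly-bonded ring atom is sp² with one p-orbital electron; the selenium donates one lone pair from its p orbital); the conjugation is uninterrupted.
Counting π electrons: 2 × 2 = 4 from the double-bond units + 2 from the Se atom = 6.

6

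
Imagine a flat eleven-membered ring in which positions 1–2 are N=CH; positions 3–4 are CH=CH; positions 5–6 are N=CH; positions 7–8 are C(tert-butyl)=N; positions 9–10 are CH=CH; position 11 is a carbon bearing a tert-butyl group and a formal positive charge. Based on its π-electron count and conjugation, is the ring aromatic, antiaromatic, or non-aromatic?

All ring atoms are sp² and supply a p orbital to the ring (each doubly-bonded ring atom is sp² with one p-orbital electron; each =N– nitrogen is pyridine-type (lone pair in the sp² plane, one electron in the p orbital); the carbocation has an empty p orbital); the conjugation is uninterrupted.
Counting π electrons: 5 × 2 = 10 from the double-bond units + 0 from the C(tert-butyl)(+) atom = 10.
10 = 4(2) + 2, which satisfies Hückel's 4n+2 rule.

Aromatic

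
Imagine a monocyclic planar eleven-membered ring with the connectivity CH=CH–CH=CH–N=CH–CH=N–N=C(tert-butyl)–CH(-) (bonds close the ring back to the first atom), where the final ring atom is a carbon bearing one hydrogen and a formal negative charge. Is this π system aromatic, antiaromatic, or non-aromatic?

All ring atoms are sp² and supply a p orbital to the ring (the double-bond atoms are sp², each contributing one p electron; each =N– nitrogen is pyridine-type (lone pair in the sp² plane, one electron in the p orbital); the carbanion's lone pair occupies the p orbital); the conjugation is uninterrupted.
Tallying contributions gives 5 × 2 = 10 from the double-bond units + 2 from the CH(-) atom = 12.
12 = 4(3); a planar, fully conjugated 4n system is antiaromatic.

Antiaromatic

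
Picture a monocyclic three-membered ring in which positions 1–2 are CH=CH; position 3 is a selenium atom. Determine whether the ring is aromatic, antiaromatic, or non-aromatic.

All ring atoms are sp² and supply a p orbital to the ring (each doubly-bonded ring atom is sp² with one p-orbital electron; the selenium donates one lone pair from its p orbital); the conjugation is uninterrupted.
Tallying contributions gives 1 × 2 = 2 from the double-bond unit + 2 from the Se atom = 4.
With 4 = 4·1 π electrons, Hückel's rule classifies the planar ring as antiaromatic.

Antiaromatic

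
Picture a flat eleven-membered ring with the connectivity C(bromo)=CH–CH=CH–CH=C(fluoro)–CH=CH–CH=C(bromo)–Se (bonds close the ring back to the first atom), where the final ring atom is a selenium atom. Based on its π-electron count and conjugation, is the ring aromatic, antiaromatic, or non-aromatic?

Every ring atom contributes a p orbital perpendicular to the ring (the double-bond atoms are sp², each contributing one p electron; the selenium donates one lone pair from its p orbital), so the π system is cyclic and fully conjugated.
Adding the contributions, 5 × 2 = 10 from the double-bond units + 2 from the Se atom = 12.
A 4n π count (12, n = 3) in a planar conjugated ring means antiaromatic.

Antiaromatic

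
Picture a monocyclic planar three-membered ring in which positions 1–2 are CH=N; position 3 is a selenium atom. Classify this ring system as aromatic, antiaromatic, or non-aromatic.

Antiaromatic

Check conjugation: each doubly-bonded ring atom is sp² with one p-orbital electron; each =N– nitrogen is pyridine-type (lone pair in the sp² plane, one electron in the p orbital); the selenium donates one lone pair from its p orbital — every position has a p orbital, so the cyclic π system is continuous.
π-electron count: 1 × 2 = 2 from the double-bond unit + 2 from the Se atom = 4.
With 4 = 4·1 π electrons, Hückel's rule classifies the planar ring as antiaromatic.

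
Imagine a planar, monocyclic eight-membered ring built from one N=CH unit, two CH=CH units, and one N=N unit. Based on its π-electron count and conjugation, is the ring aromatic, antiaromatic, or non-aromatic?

The p orbitals form a continuous loop: every atom in a ring double bond is sp² and brings one electron to the p orbital; each sp² =N– keeps its lone pair in-plane and puts one electron into the π system. The ring is fully conjugated.
Counting π electrons: 4 × 2 = 8 from the 4 double-bond units.
8 is a 4n count (n = 2), so the planar conjugated ring is antiaromatic.

Antiaromatic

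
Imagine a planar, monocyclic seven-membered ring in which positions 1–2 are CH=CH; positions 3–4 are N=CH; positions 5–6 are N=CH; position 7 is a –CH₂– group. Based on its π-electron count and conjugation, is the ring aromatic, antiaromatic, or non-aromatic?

Non-aromatic

The CH2 carbon is saturated: the tetrahedral CH₂ carbon is sp³ and has no p orbital in the ring π system. Conjugation is not continuous around the ring.
Hückel's rule only applies to fully conjugated rings, so this one is simply non-aromatic.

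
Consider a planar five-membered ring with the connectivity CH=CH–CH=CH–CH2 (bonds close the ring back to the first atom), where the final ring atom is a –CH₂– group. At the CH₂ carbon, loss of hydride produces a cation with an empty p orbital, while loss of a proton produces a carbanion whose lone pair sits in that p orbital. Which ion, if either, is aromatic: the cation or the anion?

In either ion the ring is fully conjugated: every atom, including the new sp² carbon, supplies a p orbital.
Cation: 2 × 2 + 0 = 4 π electrons → 4(1), antiaromatic.
Anion: 2 × 2 + 2 = 6 π electrons → 4(1)+2, aromatic.

The anion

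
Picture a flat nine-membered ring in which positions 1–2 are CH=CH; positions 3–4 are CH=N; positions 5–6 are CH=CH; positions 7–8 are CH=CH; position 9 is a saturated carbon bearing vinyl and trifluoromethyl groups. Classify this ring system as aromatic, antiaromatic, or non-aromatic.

Non-aromatic

At the C(vinyl)(trifluoromethyl) position, that saturated carbon is sp³ and has no p orbital in the ring π system; the ring's p-orbital overlap is broken there.
Broken conjugation rules out both aromaticity and antiaromaticity.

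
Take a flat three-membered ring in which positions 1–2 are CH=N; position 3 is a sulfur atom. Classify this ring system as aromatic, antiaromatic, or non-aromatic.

All ring atoms are sp² and supply a p orbital to the ring (every atom in a ring double bond is sp² and brings one electron to the p orbital; the doubly-bonded nitrogens are pyridine-type — their lone pairs lie in the ring plane, leaving one electron in the p orbital; the sulfur donates one lone pair from its p orbital); the conjugation is uninterrupted.
Tallying contributions gives 1 × 2 = 2 from the double-bond unit + 2 from the S atom = 4.
4 = 4(1); a planar, fully conjugated 4n system is antiaromatic.

Antiaromatic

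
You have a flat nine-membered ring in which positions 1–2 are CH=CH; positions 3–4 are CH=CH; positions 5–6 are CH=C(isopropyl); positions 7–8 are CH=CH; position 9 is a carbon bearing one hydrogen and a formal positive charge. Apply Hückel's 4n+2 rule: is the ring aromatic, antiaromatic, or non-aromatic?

Check conjugation: the double-bond atoms are sp², each contributing one p electron; the carbocation has an empty p orbital — every position has a p orbital, so the cyclic π system is continuous.
Counting π electrons: 4 × 2 = 8 from the double-bond units + 0 from the CH(+) atom = 8.
With 8 = 4·2 π electrons, Hückel's rule classifies the planar ring as antiaromatic.

Antiaromatic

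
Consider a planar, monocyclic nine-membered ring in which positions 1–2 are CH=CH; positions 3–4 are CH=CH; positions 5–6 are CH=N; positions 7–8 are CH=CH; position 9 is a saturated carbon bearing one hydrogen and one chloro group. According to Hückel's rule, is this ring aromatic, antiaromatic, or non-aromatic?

Non-aromatic

The CH(chloro) carbon is saturated: that saturated carbon is sp³ and has no p orbital in the ring π system. Conjugation is not continuous around the ring.
Hückel's rule only applies to fully conjugated rings, so this one is simply non-aromatic.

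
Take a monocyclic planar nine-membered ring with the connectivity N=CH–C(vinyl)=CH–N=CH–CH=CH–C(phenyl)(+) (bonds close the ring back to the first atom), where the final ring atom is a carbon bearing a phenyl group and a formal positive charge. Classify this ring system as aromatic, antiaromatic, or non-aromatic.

All ring atoms are sp² and supply a p orbital to the ring (the double-bond atoms are sp², each contributing one p electron; each sp² =N– keeps its lone pair in-plane and puts one electron into the π system; the carbocation has an empty p orbital); the conjugation is uninterrupted.
Adding the contributions, 4 × 2 = 8 from the double-bond units + 0 from the C(phenyl)(+) atom = 8.
With 8 = 4·2 π electrons, Hückel's rule classifies the planar ring as antiaromatic.

Antiaromatic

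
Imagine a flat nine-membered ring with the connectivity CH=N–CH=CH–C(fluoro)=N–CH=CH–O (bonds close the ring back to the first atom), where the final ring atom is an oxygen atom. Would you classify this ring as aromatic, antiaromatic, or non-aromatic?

Aromatic

Check conjugation: every atom in a ring double bond is sp² and brings one electron to the p orbital; each sp² =N– keeps its lone pair in-plane and puts one electron into the π system; the oxygen donates one lone pair from its p orbital — every position has a p orbital, so the cyclic π system is continuous.
Tallying contributions gives 4 × 2 = 8 from the double-bond units + 2 from the O atom = 10.
That gives a 4n+2 count (10, n = 2).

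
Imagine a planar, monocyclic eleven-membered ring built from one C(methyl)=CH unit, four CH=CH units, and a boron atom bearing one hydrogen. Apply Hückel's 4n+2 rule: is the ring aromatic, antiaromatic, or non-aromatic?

Check conjugation: each doubly-bonded ring atom is sp² with one p-orbital electron; the boron has an empty p orbital — every position has a p orbital, so the cyclic π system is continuous.
π-electron count: 5 × 2 = 10 from the double-bond units + 0 from the BH atom = 10.
With 10 π electrons (n = 2), the Hückel 4n+2 condition holds.

Aromatic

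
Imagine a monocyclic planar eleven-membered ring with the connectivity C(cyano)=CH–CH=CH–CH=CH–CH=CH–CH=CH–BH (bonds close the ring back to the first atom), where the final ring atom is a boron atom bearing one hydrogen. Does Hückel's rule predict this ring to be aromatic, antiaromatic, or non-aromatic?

Every ring atom contributes a p orbital perpendicular to the ring (the double-bond atoms are sp², each contributing one p electron; the boron has an empty p orbital), so the π system is cyclic and fully conjugated.
π-electron count: 5 × 2 = 10 from the double-bond units + 0 from the BH atom = 10.
With 10 π electrons (n = 2), the Hückel 4n+2 condition holds.

Aromatic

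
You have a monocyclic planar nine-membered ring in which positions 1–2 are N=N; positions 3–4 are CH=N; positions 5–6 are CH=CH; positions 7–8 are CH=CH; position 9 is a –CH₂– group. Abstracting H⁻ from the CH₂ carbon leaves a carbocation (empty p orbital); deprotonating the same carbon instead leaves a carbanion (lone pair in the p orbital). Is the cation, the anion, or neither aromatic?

The anion

In both ions every ring atom is sp² and contributes a p orbital, so both rings are fully conjugated.
Cation: 4 × 2 + 0 = 8 π electrons → 4(2), antiaromatic.
Anion: 4 × 2 + 2 = 10 π electrons → 4(2)+2, aromatic.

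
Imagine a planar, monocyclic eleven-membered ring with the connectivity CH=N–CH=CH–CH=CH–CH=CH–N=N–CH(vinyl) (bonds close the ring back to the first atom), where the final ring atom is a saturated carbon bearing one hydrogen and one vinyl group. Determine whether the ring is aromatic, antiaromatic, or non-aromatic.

Because that saturated carbon is sp³ and has no p orbital in the ring π system at the CH(vinyl) position, the π system cannot extend all the way around the ring.
Broken conjugation rules out both aromaticity and antiaromaticity.

Non-aromatic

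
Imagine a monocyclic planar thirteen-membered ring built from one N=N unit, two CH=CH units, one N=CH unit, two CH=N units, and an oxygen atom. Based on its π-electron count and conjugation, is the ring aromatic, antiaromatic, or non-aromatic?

Aromatic

The p orbitals form a continuous loop: each doubly-bonded ring atom is sp² with one p-orbital electron; each =N– nitrogen is pyridine-type (lone pair in the sp² plane, one electron in the p orbital); the oxygen donates one lone pair from its p orbital. The ring is fully conjugated.
Tallying contributions gives 6 × 2 = 12 from the double-bond units + 2 from the O atom = 14.
With 14 π electrons (n = 3), the Hückel 4n+2 condition holds.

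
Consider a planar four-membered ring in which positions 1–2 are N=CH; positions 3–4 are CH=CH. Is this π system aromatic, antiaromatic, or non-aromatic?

Antiaromatic

All ring atoms are sp² and supply a p orbital to the ring (each doubly-bonded ring atom is sp² with one p-orbital electron; each =N– nitrogen is pyridine-type (lone pair in the sp² plane, one electron in the p orbital)); the conjugation is uninterrupted.
Counting π electrons: 2 × 2 = 4 from the 2 double-bond units.
4 is a 4n count (n = 1), so the planar conjugated ring is antiaromatic.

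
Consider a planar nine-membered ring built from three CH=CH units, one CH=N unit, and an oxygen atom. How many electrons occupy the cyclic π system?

10

All ring atoms are sp² and supply a p orbital to the ring (every atom in a ring double bond is sp² and brings one electron to the p orbital; each sp² =N– keeps its lone pair in-plane and puts one electron into the π system; the oxygen donates one lone pair from its p orbital); the conjugation is uninterrupted.
π-electron count: 4 × 2 = 8 from the double-bond units + 2 from the O atom = 10.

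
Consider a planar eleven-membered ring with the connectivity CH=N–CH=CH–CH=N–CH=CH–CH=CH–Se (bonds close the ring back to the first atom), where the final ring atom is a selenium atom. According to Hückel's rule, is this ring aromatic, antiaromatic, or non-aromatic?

The p orbitals form a continuous loop: each doubly-bonded ring atom is sp² with one p-orbital electron; each sp² =N– keeps its lone pair in-plane and puts one electron into the π system; the selenium donates one lone pair from its p orbital. The ring is fully conjugated.
Adding the contributions, 5 × 2 = 10 from the double-bond units + 2 from the Se atom = 12.
12 is a 4n count (n = 3), so the planar conjugated ring is antiaromatic.

Antiaromatic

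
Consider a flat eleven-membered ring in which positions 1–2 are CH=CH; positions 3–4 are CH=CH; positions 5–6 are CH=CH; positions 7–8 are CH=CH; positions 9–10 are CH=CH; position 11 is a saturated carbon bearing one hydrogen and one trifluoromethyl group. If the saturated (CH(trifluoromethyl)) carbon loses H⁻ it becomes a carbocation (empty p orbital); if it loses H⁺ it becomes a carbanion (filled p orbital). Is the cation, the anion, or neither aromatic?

The cation

Once that carbon is sp², every ring atom has a p orbital and both ions are fully conjugated.
Cation: 5 × 2 + 0 = 10 π electrons → 4(2)+2, aromatic.
Anion: 5 × 2 + 2 = 12 π electrons → 4(3), antiaromatic.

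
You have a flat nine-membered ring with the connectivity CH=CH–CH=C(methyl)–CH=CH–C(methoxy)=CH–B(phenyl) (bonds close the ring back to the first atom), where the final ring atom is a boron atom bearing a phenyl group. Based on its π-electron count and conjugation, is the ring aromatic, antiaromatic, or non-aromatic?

Check conjugation: every atom in a ring double bond is sp² and brings one electron to the p orbital; the boron has an empty p orbital — every position has a p orbital, so the cyclic π system is continuous.
Adding the contributions, 4 × 2 = 8 from the double-bond units + 0 from the B(phenyl) atom = 8.
8 = 4(2); a planar, fully conjugated 4n system is antiaromatic.

Antiaromatic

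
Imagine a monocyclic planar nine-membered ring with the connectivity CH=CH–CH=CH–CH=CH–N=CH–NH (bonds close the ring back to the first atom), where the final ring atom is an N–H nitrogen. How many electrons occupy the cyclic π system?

10

All ring atoms are sp² and supply a p orbital to the ring (every atom in a ring double bond is sp² and brings one electron to the p orbital; each =N– nitrogen is pyridine-type (lone pair in the sp² plane, one electron in the p orbital); the pyrrole-type nitrogen donates its lone pair from the p orbital); the conjugation is uninterrupted.
Tallying contributions gives 4 × 2 = 8 from the double-bond units + 2 from the NH atom = 10.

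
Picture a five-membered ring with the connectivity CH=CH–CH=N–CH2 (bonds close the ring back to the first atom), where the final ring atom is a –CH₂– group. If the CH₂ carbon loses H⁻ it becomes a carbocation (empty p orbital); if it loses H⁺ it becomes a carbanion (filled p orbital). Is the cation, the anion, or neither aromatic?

The anion

Both ions have a continuous loop of p orbitals — each ring atom is sp².
Cation: 2 × 2 + 0 = 4 π electrons → 4(1), antiaromatic.
Anion: 2 × 2 + 2 = 6 π electrons → 4(1)+2, aromatic.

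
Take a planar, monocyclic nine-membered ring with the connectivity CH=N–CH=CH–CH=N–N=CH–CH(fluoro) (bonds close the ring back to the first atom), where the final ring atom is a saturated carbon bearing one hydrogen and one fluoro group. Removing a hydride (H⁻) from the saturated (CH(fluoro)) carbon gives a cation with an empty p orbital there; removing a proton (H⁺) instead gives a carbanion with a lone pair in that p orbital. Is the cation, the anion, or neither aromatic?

In either ion the ring is fully conjugated: every atom, including the new sp² carbon, supplies a p orbital.
Cation: 4 × 2 + 0 = 8 π electrons → 4(2), antiaromatic.
Anion: 4 × 2 + 2 = 10 π electrons → 4(2)+2, aromatic.

The anion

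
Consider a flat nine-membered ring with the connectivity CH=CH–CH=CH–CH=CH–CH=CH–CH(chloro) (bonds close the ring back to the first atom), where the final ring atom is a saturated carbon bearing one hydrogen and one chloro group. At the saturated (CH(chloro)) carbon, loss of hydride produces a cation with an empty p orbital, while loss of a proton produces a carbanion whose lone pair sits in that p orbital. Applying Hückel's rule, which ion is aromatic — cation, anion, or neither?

The anion

Both ions have a continuous loop of p orbitals — each ring atom is sp².
Cation: 4 × 2 + 0 = 8 π electrons → 4(2), antiaromatic.
Anion: 4 × 2 + 2 = 10 π electrons → 4(2)+2, aromatic.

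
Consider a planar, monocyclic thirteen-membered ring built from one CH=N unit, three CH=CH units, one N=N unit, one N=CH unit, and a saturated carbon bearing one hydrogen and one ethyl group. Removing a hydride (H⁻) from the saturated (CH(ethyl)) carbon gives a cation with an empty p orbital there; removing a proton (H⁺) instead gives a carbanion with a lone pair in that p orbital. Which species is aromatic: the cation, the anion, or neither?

The anion

In either ion the ring is fully conjugated: every atom, including the new sp² carbon, supplies a p orbital.
Cation: 6 × 2 + 0 = 12 π electrons → 4(3), antiaromatic.
Anion: 6 × 2 + 2 = 14 π electrons → 4(3)+2, aromatic.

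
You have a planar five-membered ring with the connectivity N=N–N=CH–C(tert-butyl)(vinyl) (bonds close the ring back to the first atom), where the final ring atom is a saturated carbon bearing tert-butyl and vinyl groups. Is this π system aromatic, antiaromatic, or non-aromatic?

Non-aromatic

The C(tert-butyl)(vinyl) carbon is saturated: that saturated carbon is sp³ and has no p orbital in the ring π system. Conjugation is not continuous around the ring.
Without a continuous loop of overlapping p orbitals the Hückel electron count never comes into play.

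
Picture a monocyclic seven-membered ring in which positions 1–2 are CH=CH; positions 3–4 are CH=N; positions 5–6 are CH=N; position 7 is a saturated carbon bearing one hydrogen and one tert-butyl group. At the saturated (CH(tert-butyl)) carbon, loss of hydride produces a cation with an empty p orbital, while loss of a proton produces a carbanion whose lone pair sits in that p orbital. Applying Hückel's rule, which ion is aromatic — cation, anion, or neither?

Once that carbon is sp², every ring atom has a p orbital and both ions are fully conjugated.
Cation: 3 × 2 + 0 = 6 π electrons → 4(1)+2, aromatic.
Anion: 3 × 2 + 2 = 8 π electrons → 4(2), antiaromatic.

The cation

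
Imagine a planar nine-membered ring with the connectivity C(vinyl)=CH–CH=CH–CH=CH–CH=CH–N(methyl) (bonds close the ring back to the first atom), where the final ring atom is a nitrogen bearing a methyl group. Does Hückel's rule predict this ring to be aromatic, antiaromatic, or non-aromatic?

Every ring atom contributes a p orbital perpendicular to the ring (each doubly-bonded ring atom is sp² with one p-orbital electron; the pyrrole-type nitrogen donates its lone pair from the p orbital), so the π system is cyclic and fully conjugated.
π-electron count: 4 × 2 = 8 from the double-bond units + 2 from the N(methyl) atom = 10.
That gives a 4n+2 count (10, n = 2).

Aromatic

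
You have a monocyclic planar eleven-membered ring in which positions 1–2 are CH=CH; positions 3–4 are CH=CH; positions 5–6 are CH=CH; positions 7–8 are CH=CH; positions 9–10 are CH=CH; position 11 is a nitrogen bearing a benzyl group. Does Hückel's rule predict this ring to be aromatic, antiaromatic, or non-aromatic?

All ring atoms are sp² and supply a p orbital to the ring (each doubly-bonded ring atom is sp² with one p-orbital electron; the pyrrole-type nitrogen donates its lone pair from the p orbital); the conjugation is uninterrupted.
π-electron count: 5 × 2 = 10 from the double-bond units + 2 from the N(benzyl) atom = 12.
12 is a 4n count (n = 3), so the planar conjugated ring is antiaromatic.

Antiaromatic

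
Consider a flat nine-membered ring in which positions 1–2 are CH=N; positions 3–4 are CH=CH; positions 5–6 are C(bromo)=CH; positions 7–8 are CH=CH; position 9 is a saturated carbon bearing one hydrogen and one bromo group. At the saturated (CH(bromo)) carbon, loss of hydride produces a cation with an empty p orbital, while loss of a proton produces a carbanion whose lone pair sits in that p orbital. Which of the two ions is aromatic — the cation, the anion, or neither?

The anion

Both ions have a continuous loop of p orbitals — each ring atom is sp².
Cation: 4 × 2 + 0 = 8 π electrons → 4(2), antiaromatic.
Anion: 4 × 2 + 2 = 10 π electrons → 4(2)+2, aromatic.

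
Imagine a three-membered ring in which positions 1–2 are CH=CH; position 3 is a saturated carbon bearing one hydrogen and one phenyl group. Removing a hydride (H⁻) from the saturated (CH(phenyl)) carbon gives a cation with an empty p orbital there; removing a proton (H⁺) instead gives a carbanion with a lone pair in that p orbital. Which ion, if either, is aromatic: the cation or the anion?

The cation

Once that carbon is sp², every ring atom has a p orbital and both ions are fully conjugated.
Cation: 1 × 2 + 0 = 2 π electrons → 4(0)+2, aromatic.
Anion: 1 × 2 + 2 = 4 π electrons → 4(1), antiaromatic.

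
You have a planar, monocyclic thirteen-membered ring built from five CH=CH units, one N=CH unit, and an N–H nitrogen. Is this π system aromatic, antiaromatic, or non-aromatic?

Check conjugation: every atom in a ring double bond is sp² and brings one electron to the p orbital; the doubly-bonded nitrogens are pyridine-type — their lone pairs lie in the ring plane, leaving one electron in the p orbital; the pyrrole-type nitrogen donates its lone pair from the p orbital — every position has a p orbital, so the cyclic π system is continuous.
π-electron count: 6 × 2 = 12 from the double-bond units + 2 from the NH atom = 14.
With 14 π electrons (n = 3), the Hückel 4n+2 condition holds.

Aromatic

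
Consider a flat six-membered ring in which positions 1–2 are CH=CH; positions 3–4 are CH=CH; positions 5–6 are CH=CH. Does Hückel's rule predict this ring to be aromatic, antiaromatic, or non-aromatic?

Aromatic

The p orbitals form a continuous loop: each doubly-bonded ring atom is sp² with one p-orbital electron. The ring is fully conjugated.
π-electron count: 3 × 2 = 6 from the 3 double-bond units.
With 6 π electrons (n = 1), the Hückel 4n+2 condition holds.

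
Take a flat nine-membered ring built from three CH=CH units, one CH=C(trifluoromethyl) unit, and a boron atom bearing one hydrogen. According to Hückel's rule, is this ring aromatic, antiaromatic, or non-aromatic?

The p orbitals form a continuous loop: each doubly-bonded ring atom is sp² with one p-orbital electron; the boron has an empty p orbital. The ring is fully conjugated.
Tallying contributions gives 4 × 2 = 8 from the double-bond units + 0 from the BH atom = 8.
With 8 = 4·2 π electrons, Hückel's rule classifies the planar ring as antiaromatic.

Antiaromatic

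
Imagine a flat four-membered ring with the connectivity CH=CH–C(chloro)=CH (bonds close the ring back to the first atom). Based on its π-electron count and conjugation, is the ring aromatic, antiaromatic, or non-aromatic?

Antiaromatic

The p orbitals form a continuous loop: each doubly-bonded ring atom is sp² with one p-orbital electron. The ring is fully conjugated.
Adding the contributions, 2 × 2 = 4 from the 2 double-bond units.
4 is a 4n count (n = 1), so the planar conjugated ring is antiaromatic.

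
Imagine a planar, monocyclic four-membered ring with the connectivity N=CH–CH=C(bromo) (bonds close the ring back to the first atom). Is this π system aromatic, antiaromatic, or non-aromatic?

Antiaromatic

All ring atoms are sp² and supply a p orbital to the ring (each doubly-bonded ring atom is sp² with one p-orbital electron; each =N– nitrogen is pyridine-type (lone pair in the sp² plane, one electron in the p orbital)); the conjugation is uninterrupted.
Counting π electrons: 2 × 2 = 4 from the 2 double-bond units.
A 4n π count (4, n = 1) in a planar conjugated ring means antiaromatic.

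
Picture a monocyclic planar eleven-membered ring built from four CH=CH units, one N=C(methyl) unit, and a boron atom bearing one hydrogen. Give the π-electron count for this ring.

10

Every ring atom contributes a p orbital perpendicular to the ring (every atom in a ring double bond is sp² and brings one electron to the p orbital; each =N– nitrogen is pyridine-type (lone pair in the sp² plane, one electron in the p orbital); the boron has an empty p orbital), so the π system is cyclic and fully conjugated.
π-electron count: 5 × 2 = 10 from the double-bond units + 0 from the BH atom = 10.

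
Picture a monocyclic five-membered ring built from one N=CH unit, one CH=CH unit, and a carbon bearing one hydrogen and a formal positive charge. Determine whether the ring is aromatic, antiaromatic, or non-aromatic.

All ring atoms are sp² and supply a p orbital to the ring (each doubly-bonded ring atom is sp² with one p-orbital electron; each sp² =N– keeps its lone pair in-plane and puts one electron into the π system; the carbocation has an empty p orbital); the conjugation is uninterrupted.
Counting π electrons: 2 × 2 = 4 from the double-bond units + 0 from the CH(+) atom = 4.
A 4n π count (4, n = 1) in a planar conjugated ring means antiaromatic.

Antiaromatic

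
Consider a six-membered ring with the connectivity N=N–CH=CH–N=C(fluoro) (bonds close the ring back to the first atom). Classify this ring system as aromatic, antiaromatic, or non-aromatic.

All ring atoms are sp² and supply a p orbital to the ring (each doubly-bonded ring atom is sp² with one p-orbital electron; the doubly-bonded nitrogens are pyridine-type — their lone pairs lie in the ring plane, leaving one electron in the p orbital); the conjugation is uninterrupted.
π-electron count: 3 × 2 = 6 from the 3 double-bond units.
Since 6 = 4·1 + 2, the ring meets the 4n+2 criterion.

Aromatic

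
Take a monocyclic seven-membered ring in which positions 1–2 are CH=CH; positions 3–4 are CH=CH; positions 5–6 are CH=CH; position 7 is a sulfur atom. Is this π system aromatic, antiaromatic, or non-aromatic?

Antiaromatic

The p orbitals form a continuous loop: every atom in a ring double bond is sp² and brings one electron to the p orbital; the sulfur donates one lone pair from its p orbital. The ring is fully conjugated.
π-electron count: 3 × 2 = 6 from the double-bond units + 2 from the S atom = 8.
A 4n π count (8, n = 2) in a planar conjugated ring means antiaromatic.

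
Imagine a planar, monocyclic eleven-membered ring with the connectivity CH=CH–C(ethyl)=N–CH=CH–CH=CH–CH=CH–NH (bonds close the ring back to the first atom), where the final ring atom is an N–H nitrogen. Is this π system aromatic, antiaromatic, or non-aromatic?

Antiaromatic

Check conjugation: each doubly-bonded ring atom is sp² with one p-orbital electron; each sp² =N– keeps its lone pair in-plane and puts one electron into the π system; the pyrrole-type nitrogen donates its lone pair from the p orbital — every position has a p orbital, so the cyclic π system is continuous.
Adding the contributions, 5 × 2 = 10 from the double-bond units + 2 from the NH atom = 12.
12 is a 4n count (n = 3), so the planar conjugated ring is antiaromatic.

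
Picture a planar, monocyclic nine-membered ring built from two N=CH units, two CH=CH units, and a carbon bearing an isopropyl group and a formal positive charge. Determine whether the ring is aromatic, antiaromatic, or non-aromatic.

All ring atoms are sp² and supply a p orbital to the ring (each doubly-bonded ring atom is sp² with one p-orbital electron; each sp² =N– keeps its lone pair in-plane and puts one electron into the π system; the carbocation has an empty p orbital); the conjugation is uninterrupted.
Adding the contributions, 4 × 2 = 8 from the double-bond units + 0 from the C(isopropyl)(+) atom = 8.
A 4n π count (8, n = 2) in a planar conjugated ring means antiaromatic.

Antiaromatic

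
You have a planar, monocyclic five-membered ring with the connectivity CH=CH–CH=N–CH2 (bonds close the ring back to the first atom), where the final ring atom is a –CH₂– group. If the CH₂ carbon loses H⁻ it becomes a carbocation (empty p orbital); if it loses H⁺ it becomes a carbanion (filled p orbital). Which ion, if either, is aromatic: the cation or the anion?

The anion

Both ions have a continuous loop of p orbitals — each ring atom is sp².
Cation: 2 × 2 + 0 = 4 π electrons → 4(1), antiaromatic.
Anion: 2 × 2 + 2 = 6 π electrons → 4(1)+2, aromatic.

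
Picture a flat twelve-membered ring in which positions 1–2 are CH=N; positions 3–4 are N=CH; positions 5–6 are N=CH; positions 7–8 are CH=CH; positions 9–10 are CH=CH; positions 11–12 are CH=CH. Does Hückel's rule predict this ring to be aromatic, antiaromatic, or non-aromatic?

Check conjugation: every atom in a ring double bond is sp² and brings one electron to the p orbital; each sp² =N– keeps its lone pair in-plane and puts one electron into the π system — every position has a p orbital, so the cyclic π system is continuous.
Counting π electrons: 6 × 2 = 12 from the 6 double-bond units.
With 12 = 4·3 π electrons, Hückel's rule classifies the planar ring as antiaromatic.

Antiaromatic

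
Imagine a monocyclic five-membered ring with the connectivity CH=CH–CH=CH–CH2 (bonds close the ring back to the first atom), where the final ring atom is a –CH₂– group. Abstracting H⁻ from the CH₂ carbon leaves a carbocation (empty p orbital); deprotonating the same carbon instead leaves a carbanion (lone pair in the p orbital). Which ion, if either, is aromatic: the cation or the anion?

Both ions have a continuous loop of p orbitals — each ring atom is sp².
Cation: 2 × 2 + 0 = 4 π electrons → 4(1), antiaromatic.
Anion: 2 × 2 + 2 = 6 π electrons → 4(1)+2, aromatic.

The anion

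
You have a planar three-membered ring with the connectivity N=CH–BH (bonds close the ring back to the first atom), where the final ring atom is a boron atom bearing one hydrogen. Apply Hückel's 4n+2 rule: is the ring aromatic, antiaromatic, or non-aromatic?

The p orbitals form a continuous loop: each doubly-bonded ring atom is sp² with one p-orbital electron; the doubly-bonded nitrogens are pyridine-type — their lone pairs lie in the ring plane, leaving one electron in the p orbital; the boron has an empty p orbital. The ring is fully conjugated.
Adding the contributions, 1 × 2 = 2 from the double-bond unit + 0 from the BH atom = 2.
With 2 π electrons (n = 0), the Hückel 4n+2 condition holds.

Aromatic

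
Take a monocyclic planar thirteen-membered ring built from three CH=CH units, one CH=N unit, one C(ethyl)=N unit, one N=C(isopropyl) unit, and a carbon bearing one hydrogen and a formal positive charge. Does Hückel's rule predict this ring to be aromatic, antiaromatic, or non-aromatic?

Antiaromatic

The p orbitals form a continuous loop: each doubly-bonded ring atom is sp² with one p-orbital electron; each =N– nitrogen is pyridine-type (lone pair in the sp² plane, one electron in the p orbital); the carbocation has an empty p orbital. The ring is fully conjugated.
Counting π electrons: 6 × 2 = 12 from the double-bond units + 0 from the CH(+) atom = 12.
With 12 = 4·3 π electrons, Hückel's rule classifies the planar ring as antiaromatic.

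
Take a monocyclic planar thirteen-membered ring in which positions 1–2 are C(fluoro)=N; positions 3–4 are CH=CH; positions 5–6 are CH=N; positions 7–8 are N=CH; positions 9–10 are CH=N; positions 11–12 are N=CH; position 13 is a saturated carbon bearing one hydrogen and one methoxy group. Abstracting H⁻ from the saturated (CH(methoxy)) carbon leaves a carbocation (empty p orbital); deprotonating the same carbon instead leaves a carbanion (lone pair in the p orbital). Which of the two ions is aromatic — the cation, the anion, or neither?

In both ions every ring atom is sp² and contributes a p orbital, so both rings are fully conjugated.
Cation: 6 × 2 + 0 = 12 π electrons → 4(3), antiaromatic.
Anion: 6 × 2 + 2 = 14 π electrons → 4(3)+2, aromatic.

The anion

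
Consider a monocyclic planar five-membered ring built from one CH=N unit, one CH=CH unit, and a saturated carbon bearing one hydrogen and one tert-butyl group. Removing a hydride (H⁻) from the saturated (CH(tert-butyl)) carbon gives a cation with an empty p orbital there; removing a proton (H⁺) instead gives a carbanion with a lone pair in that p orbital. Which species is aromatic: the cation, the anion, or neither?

Both ions have a continuous loop of p orbitals — each ring atom is sp².
Cation: 2 × 2 + 0 = 4 π electrons → 4(1), antiaromatic.
Anion: 2 × 2 + 2 = 6 π electrons → 4(1)+2, aromatic.

The anion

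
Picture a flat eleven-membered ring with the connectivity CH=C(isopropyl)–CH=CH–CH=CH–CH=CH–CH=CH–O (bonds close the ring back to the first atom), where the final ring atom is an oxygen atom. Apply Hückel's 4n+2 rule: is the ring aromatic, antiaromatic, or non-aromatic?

Every ring atom contributes a p orbital perpendicular to the ring (the double-bond atoms are sp², each contributing one p electron; the oxygen donates one lone pair from its p orbital), so the π system is cyclic and fully conjugated.
Tallying contributions gives 5 × 2 = 10 from the double-bond units + 2 from the O atom = 12.
With 12 = 4·3 π electrons, Hückel's rule classifies the planar ring as antiaromatic.

Antiaromatic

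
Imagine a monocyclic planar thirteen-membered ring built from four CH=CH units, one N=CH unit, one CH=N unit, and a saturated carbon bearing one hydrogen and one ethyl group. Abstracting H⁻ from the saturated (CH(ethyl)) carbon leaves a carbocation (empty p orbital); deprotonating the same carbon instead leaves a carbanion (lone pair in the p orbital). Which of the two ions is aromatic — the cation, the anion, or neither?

Once that carbon is sp², every ring atom has a p orbital and both ions are fully conjugated.
Cation: 6 × 2 + 0 = 12 π electrons → 4(3), antiaromatic.
Anion: 6 × 2 + 2 = 14 π electrons → 4(3)+2, aromatic.

The anion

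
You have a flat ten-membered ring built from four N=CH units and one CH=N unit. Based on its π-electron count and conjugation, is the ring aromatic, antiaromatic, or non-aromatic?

Aromatic

The p orbitals form a continuous loop: the double-bond atoms are sp², each contributing one p electron; the doubly-bonded nitrogens are pyridine-type — their lone pairs lie in the ring plane, leaving one electron in the p orbital. The ring is fully conjugated.
Adding the contributions, 5 × 2 = 10 from the 5 double-bond units.
That gives a 4n+2 count (10, n = 2).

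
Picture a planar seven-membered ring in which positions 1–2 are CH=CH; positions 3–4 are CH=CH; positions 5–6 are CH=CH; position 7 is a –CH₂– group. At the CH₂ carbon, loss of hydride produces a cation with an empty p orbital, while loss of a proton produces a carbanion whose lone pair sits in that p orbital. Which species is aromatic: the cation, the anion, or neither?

In both ions every ring atom is sp² and contributes a p orbital, so both rings are fully conjugated.
Cation: 3 × 2 + 0 = 6 π electrons → 4(1)+2, aromatic.
Anion: 3 × 2 + 2 = 8 π electrons → 4(2), antiaromatic.

The cation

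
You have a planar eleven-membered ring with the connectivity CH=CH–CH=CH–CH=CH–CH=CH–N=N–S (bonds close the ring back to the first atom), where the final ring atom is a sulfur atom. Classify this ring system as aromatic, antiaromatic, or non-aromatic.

Antiaromatic

All ring atoms are sp² and supply a p orbital to the ring (the double-bond atoms are sp², each contributing one p electron; each sp² =N– keeps its lone pair in-plane and puts one electron into the π system; the sulfur donates one lone pair from its p orbital); the conjugation is uninterrupted.
π-electron count: 5 × 2 = 10 from the double-bond units + 2 from the S atom = 12.
12 = 4(3); a planar, fully conjugated 4n system is antiaromatic.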